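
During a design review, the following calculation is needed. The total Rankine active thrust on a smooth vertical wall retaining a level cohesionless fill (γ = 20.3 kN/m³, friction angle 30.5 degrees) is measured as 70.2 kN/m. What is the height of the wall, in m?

4.60 m

K_a = 0.3267. P_a = ½ K_a γ H² ⇒ H = √(2P_a/(K_a γ)).
H = √(2×70.2/(0.3267×20.3)) = 4.601 m.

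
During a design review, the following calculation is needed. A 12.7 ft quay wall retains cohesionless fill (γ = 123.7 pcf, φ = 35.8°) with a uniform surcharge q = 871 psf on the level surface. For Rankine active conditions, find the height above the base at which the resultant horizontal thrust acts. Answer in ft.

K_a = 0.2619.
Triangular part P₁ = ½K_aγH² = 2612 at H/3 = 4.233 ft; rectangular part P₂ = K_a q H = 2897 at H/2 = 6.350 ft.
ȳ = (P₁·4.233 + P₂·6.350)/(P₁+P₂) = 5.346 ft.

5.35 ft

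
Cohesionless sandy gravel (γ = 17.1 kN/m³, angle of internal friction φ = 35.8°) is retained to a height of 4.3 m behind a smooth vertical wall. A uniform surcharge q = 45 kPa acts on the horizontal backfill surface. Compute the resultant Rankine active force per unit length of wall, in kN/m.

K_a = tan²(45° − φ/2) = 0.2619.
Soil triangle: ½ K_a γ H² = 0.5×0.2619×17.1×4.3² = 41.40 kN/m.
Surcharge rectangle: K_a q H = 0.2619×45×4.3 = 50.67 kN/m.
Total = 41.40 + 50.67 = 92.07 kN/m.

92.1 kN/m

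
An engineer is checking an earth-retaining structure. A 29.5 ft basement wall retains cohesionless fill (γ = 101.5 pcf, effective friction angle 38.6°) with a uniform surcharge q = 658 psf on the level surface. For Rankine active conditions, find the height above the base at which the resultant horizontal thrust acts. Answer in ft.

11.3 ft

K_a = 0.2316.
Triangular part P₁ = ½K_aγH² = 10230 at H/3 = 9.833 ft; rectangular part P₂ = K_a q H = 4496 at H/2 = 14.75 ft.
ȳ = (P₁·9.833 + P₂·14.75)/(P₁+P₂) = 11.33 ft.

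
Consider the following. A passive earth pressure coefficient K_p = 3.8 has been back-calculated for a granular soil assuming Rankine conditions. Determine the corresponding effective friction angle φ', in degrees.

K_p = (1+sin φ)/(1−sin φ) ⇒ sin φ = (K_p − 1)/(K_p + 1) = 0.5833.
φ = arcsin(0.5833) = 35.69°.

35.7°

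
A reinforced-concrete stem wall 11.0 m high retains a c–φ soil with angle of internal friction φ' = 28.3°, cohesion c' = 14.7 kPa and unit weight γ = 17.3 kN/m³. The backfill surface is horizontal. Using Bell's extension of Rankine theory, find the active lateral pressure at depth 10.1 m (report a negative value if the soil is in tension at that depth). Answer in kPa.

44.8 kPa

K_a = (1 − sin φ)/(1 + sin φ) = 0.3568.
σ_a = K_a γ z − 2c√K_a = 0.3568×17.3×10.1 − 2×14.7×0.5973 = 44.78 kPa.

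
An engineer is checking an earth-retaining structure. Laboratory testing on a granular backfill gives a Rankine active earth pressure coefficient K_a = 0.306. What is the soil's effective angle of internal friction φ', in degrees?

K_a = tan²(45° − φ/2) ⇒ 45° − φ/2 = arctan(√0.306) = 28.95°.
φ = 2(45° − 28.95°) = 32.10°.

32.1°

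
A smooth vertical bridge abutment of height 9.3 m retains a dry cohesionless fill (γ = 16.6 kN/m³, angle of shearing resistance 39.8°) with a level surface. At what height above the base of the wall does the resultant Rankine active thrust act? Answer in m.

K_a = 0.2194.
The pressure distribution is triangular, so the resultant acts at H/3 above the base = 9.3/3 = 3.100 m.

3.10 m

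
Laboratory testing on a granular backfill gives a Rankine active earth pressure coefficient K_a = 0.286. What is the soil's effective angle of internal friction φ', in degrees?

33.7°

K_a = tan²(45° − φ/2) ⇒ 45° − φ/2 = arctan(√0.286) = 28.14°.
φ = 2(45° − 28.14°) = 33.73°.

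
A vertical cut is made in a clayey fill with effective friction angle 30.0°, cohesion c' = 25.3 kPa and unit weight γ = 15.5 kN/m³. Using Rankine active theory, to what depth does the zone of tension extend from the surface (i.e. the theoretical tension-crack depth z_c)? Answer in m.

K_a = tan²(45° − 30.0°/2) = 0.3333; √K_a = 0.5774.
The active pressure is zero where K_a γ z = 2c√K_a, so z_c = 2c/(γ√K_a) = 2×25.3/(15.5×0.5774) = 5.654 m.

5.65 m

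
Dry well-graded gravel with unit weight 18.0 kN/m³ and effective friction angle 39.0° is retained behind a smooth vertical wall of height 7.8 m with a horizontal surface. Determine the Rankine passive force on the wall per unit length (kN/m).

K_p = tan²(45° + φ/2) = 4.395.
P_p = ½ K_p γ H² = 0.5 × 4.395 × 18.0 × 7.8² = 2407 kN/m.

2410 kN/m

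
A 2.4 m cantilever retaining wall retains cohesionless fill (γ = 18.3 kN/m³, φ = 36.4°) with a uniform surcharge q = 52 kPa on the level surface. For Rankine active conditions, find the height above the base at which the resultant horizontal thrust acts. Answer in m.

K_a = 0.2552.
Triangular part P₁ = ½K_aγH² = 13.45 at H/3 = 0.8000 m; rectangular part P₂ = K_a q H = 31.84 at H/2 = 1.200 m.
ȳ = (P₁·0.8000 + P₂·1.200)/(P₁+P₂) = 1.081 m.

1.08 m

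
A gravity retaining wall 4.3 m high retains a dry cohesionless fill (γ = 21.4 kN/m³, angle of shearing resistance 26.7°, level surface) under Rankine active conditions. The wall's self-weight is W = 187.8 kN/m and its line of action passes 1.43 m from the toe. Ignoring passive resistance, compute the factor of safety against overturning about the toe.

2.49

K_a = tan²(45° − 26.7°/2) = 0.3800.
P_a = ½K_aγH² = 0.5×0.3800×21.4×4.3² = 75.17 kN/m, acting at H/3 = 1.433 m above the base.
Overturning moment M_o = P_a × H/3 = 75.17 × 1.433 = 107.7.
Resisting moment M_r = W × 1.43 = 187.8 × 1.43 = 268.6.
FS_overturning = M_r/M_o = 268.6/107.7 = 2.492.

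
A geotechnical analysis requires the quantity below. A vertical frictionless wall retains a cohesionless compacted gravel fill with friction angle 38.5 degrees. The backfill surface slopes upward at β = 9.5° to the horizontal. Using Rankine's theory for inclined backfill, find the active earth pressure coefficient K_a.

K_a = cos β · (cos β − √(cos²β − cos²φ)) / (cos β + √(cos²β − cos²φ)).
cos β = 0.9863, cos φ = 0.7826, √(cos²β − cos²φ) = 0.6002.
K_a = 0.9863 × (0.9863 − 0.6002)/(0.9863 + 0.6002) = 0.2400.

0.240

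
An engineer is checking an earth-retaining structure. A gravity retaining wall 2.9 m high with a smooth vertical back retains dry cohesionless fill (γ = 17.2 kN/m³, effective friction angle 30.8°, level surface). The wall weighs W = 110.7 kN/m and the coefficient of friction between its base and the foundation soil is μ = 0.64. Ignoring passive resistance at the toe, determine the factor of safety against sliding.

K_a = tan²(45° − 30.8°/2) = 0.3227.
P_a = ½K_aγH² = 0.5×0.3227×17.2×2.9² = 23.34 kN/m, acting at H/3 = 0.9667 m above the base.
FS_sliding = μW / P_a = 0.64×110.7 / 23.34 = 3.035.

3.04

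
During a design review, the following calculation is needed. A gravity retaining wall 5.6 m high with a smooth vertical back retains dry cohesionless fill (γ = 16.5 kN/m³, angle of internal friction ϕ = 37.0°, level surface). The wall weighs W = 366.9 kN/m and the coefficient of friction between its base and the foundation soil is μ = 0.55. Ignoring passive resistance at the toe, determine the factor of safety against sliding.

3.14

K_a = tan²(45° − 37.0°/2) = 0.2486.
P_a = ½K_aγH² = 0.5×0.2486×16.5×5.6² = 64.31 kN/m, acting at H/3 = 1.867 m above the base.
FS_sliding = μW / P_a = 0.55×366.9 / 64.31 = 3.138.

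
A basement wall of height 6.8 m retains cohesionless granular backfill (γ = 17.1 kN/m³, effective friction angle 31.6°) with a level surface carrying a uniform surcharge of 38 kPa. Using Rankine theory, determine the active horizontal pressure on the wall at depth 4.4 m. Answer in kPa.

35.4 kPa

K_a = (1 − sin φ)/(1 + sin φ) = 0.3123.
σ_v = γz + q = 17.1 × 4.4 + 38 = 113.2 kPa.
σ_h = K_a σ_v = 0.3123 × 113.2 = 35.37 kPa.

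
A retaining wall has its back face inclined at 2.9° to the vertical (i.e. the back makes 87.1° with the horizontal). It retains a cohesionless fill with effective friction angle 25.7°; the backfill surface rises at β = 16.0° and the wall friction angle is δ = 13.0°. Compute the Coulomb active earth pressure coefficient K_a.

K_a = sin²(α+φ) / [sin²α · sin(α−δ) · (1 + √{sin(φ+δ)sin(φ−β) / (sin(α−δ)sin(α+β))})²].
With α = 87.1°, φ = 25.7°, δ = 13.0°, β = 16.0°: K_a = 0.4968.

0.497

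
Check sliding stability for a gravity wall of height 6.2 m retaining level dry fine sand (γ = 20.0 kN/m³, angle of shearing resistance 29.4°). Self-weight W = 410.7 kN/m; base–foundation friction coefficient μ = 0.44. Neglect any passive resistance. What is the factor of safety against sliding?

K_a = tan²(45° − 29.4°/2) = 0.3415.
P_a = ½K_aγH² = 0.5×0.3415×20.0×6.2² = 131.3 kN/m, acting at H/3 = 2.067 m above the base.
FS_sliding = μW / P_a = 0.44×410.7 / 131.3 = 1.377.

1.38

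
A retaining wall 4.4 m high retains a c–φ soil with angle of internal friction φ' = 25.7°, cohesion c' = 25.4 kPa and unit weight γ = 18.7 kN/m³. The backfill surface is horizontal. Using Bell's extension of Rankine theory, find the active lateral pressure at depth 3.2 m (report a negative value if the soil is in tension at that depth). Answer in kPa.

-8.29 kPa

K_a = (1 − sin φ)/(1 + sin φ) = 0.3950.
σ_a = K_a γ z − 2c√K_a = 0.3950×18.7×3.2 − 2×25.4×0.6285 = -8.290 kPa.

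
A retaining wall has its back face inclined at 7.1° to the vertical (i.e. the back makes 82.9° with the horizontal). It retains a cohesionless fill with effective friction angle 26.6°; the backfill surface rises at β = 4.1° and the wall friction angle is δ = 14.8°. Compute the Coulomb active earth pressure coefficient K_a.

0.419

K_a = sin²(α+φ) / [sin²α · sin(α−δ) · (1 + √{sin(φ+δ)sin(φ−β) / (sin(α−δ)sin(α+β))})²].
With α = 82.9°, φ = 26.6°, δ = 14.8°, β = 4.1°: K_a = 0.4195.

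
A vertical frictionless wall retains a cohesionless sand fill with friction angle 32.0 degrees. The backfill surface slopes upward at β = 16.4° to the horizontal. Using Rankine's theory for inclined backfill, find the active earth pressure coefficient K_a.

0.348

K_a = cos β · (cos β − √(cos²β − cos²φ)) / (cos β + √(cos²β − cos²φ)).
cos β = 0.9593, cos φ = 0.8480, √(cos²β − cos²φ) = 0.4484.
K_a = 0.9593 × (0.9593 − 0.4484)/(0.9593 + 0.4484) = 0.3481.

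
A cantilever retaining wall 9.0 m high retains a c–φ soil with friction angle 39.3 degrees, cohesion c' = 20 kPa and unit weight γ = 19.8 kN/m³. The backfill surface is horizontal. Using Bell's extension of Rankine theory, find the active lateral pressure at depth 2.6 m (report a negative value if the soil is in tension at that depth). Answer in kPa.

K_a = (1 − sin φ)/(1 + sin φ) = 0.2245.
σ_a = K_a γ z − 2c√K_a = 0.2245×19.8×2.6 − 2×20×0.4738 = -7.396 kPa.

-7.40 kPa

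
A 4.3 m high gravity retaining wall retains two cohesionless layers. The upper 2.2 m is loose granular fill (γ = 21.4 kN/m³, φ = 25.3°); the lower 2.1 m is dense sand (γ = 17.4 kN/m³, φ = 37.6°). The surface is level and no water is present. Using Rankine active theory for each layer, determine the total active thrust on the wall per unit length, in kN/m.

K_a1 = tan²(45°−25.3°/2) = 0.4012; K_a2 = tan²(45°−37.6°/2) = 0.2421.
Layer 1: σ at base = K_a1 γ₁ h₁ = 18.89 kPa; P₁ = ½×18.89×2.2 = 20.78.
Layer 2: σ_v at top = γ₁h₁ = 47.08; σ_h top = K_a2×47.08 = 11.40; σ_h base = K_a2×(47.08+17.4×2.1) = 20.25.
P₂ = ½(11.40+20.25)×2.1 = 33.23. Total P_a = 20.78+33.23 = 54.00 kN/m.

54.0 kN/m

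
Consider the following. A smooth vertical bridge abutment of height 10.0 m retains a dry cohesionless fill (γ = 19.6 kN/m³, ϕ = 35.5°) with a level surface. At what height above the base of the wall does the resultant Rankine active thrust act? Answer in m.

K_a = 0.2653.
The pressure distribution is triangular, so the resultant acts at H/3 above the base = 10.0/3 = 3.333 m.

3.33 m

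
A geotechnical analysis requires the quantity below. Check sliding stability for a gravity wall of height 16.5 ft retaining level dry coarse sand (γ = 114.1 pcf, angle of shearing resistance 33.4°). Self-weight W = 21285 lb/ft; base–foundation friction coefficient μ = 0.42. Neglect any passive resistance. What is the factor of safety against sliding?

K_a = tan²(45° − 33.4°/2) = 0.2899.
P_a = ½K_aγH² = 0.5×0.2899×114.1×16.5² = 4503 lb/ft, acting at H/3 = 5.500 ft above the base.
FS_sliding = μW / P_a = 0.42×21285 / 4503 = 1.985.

1.99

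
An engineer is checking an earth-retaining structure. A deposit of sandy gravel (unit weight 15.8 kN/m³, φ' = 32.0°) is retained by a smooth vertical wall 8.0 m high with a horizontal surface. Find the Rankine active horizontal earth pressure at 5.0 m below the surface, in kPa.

K_a = (1 − sin φ)/(1 + sin φ) = 0.3073.
σ_h = K_a γ z = 0.3073 × 15.8 × 5.0 = 24.27 kPa.

24.3 kPa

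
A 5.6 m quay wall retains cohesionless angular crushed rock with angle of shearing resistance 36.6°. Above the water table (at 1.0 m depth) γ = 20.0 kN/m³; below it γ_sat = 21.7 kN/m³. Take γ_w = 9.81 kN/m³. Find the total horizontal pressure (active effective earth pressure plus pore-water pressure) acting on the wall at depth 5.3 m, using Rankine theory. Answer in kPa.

60.2 kPa

K_a = (1 − sin φ)/(1 + sin φ) = 0.2530.
γ' = 21.7 − 9.81 = 11.89 kN/m³.
Effective vertical stress at 5.3 m: σ'_v = 20.0×1.0 + 11.89×4.30 = 71.13 kPa.
σ'_h = K_a σ'_v = 0.2530 × 71.13 = 17.99 kPa; u = γ_w × 4.30 = 42.18 kPa.
Total σ_h = 17.99 + 42.18 = 60.18 kPa.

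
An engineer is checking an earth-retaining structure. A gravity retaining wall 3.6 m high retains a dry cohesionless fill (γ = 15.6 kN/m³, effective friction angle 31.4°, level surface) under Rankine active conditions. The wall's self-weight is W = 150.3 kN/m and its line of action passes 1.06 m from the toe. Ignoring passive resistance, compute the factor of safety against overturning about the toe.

K_a = tan²(45° − 31.4°/2) = 0.3149.
P_a = ½K_aγH² = 0.5×0.3149×15.6×3.6² = 31.83 kN/m, acting at H/3 = 1.200 m above the base.
Overturning moment M_o = P_a × H/3 = 31.83 × 1.200 = 38.20.
Resisting moment M_r = W × 1.06 = 150.3 × 1.06 = 159.3.
FS_overturning = M_r/M_o = 159.3/38.20 = 4.171.

4.17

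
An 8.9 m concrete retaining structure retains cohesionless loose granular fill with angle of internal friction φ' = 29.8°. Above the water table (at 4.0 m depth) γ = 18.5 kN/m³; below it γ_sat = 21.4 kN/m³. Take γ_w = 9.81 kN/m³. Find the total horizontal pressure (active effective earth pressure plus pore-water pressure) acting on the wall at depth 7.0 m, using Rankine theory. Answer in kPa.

66.0 kPa

K_a = (1 − sin φ)/(1 + sin φ) = 0.3360.
γ' = 21.4 − 9.81 = 11.59 kN/m³.
Effective vertical stress at 7.0 m: σ'_v = 18.5×4.0 + 11.59×3.00 = 108.8 kPa.
σ'_h = K_a σ'_v = 0.3360 × 108.8 = 36.55 kPa; u = γ_w × 3.00 = 29.43 kPa.
Total σ_h = 36.55 + 29.43 = 65.98 kPa.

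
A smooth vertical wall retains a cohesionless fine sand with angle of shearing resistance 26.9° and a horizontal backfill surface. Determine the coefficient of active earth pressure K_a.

K_a = tan²(45° − φ/2) = tan²(31.55°) = 0.3770.

0.377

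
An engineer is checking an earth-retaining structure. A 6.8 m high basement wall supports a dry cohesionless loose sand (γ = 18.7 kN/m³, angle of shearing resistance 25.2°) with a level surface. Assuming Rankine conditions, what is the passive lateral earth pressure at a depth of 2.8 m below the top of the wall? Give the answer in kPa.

130 kPa

K_p = (1 + sin φ)/(1 − sin φ) = 2.483.
σ_h = K_p γ z = 2.483 × 18.7 × 2.8 = 130.0 kPa.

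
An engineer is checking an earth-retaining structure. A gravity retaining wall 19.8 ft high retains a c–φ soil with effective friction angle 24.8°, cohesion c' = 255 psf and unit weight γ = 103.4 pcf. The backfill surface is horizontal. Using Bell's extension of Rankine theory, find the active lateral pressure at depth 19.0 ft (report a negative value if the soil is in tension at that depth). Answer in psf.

K_a = (1 − sin φ)/(1 + sin φ) = 0.4090.
σ_a = K_a γ z − 2c√K_a = 0.4090×103.4×19.0 − 2×255×0.6395 = 477.4 psf.

477 psf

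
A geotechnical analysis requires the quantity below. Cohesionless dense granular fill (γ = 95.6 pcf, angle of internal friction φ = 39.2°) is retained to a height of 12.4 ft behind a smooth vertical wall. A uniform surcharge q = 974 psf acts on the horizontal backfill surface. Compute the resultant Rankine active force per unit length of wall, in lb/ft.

K_a = tan²(45° − φ/2) = 0.2255.
Soil triangle: ½ K_a γ H² = 0.5×0.2255×95.6×12.4² = 1657 lb/ft.
Surcharge rectangle: K_a q H = 0.2255×974×12.4 = 2723 lb/ft.
Total = 1657 + 2723 = 4380 lb/ft.

4380 lb/ft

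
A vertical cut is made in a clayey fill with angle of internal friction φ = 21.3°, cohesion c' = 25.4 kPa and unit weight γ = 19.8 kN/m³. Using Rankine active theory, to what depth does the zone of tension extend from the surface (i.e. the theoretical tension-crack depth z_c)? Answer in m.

K_a = tan²(45° − 21.3°/2) = 0.4671; √K_a = 0.6834.
The active pressure is zero where K_a γ z = 2c√K_a, so z_c = 2c/(γ√K_a) = 2×25.4/(19.8×0.6834) = 3.754 m.

3.75 m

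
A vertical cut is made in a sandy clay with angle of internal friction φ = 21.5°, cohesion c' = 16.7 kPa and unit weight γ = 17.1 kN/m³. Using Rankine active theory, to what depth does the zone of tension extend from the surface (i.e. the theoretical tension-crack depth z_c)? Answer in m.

K_a = tan²(45° − 21.5°/2) = 0.4636; √K_a = 0.6809.
The active pressure is zero where K_a γ z = 2c√K_a, so z_c = 2c/(γ√K_a) = 2×16.7/(17.1×0.6809) = 2.869 m.

2.87 m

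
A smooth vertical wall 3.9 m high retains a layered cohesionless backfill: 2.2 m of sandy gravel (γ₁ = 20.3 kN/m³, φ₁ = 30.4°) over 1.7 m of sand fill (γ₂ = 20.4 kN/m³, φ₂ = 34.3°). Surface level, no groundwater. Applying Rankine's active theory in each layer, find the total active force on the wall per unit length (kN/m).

K_a1 = tan²(45°−30.4°/2) = 0.3280; K_a2 = tan²(45°−34.3°/2) = 0.2792.
Layer 1: σ at base = K_a1 γ₁ h₁ = 14.65 kPa; P₁ = ½×14.65×2.2 = 16.11.
Layer 2: σ_v at top = γ₁h₁ = 44.66; σ_h top = K_a2×44.66 = 12.47; σ_h base = K_a2×(44.66+20.4×1.7) = 22.15.
P₂ = ½(12.47+22.15)×1.7 = 29.42. Total P_a = 16.11+29.42 = 45.54 kN/m.

45.5 kN/m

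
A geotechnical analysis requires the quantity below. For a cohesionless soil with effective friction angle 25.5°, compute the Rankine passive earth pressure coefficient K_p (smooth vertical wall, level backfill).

2.51

K_p = (1 + sin φ)/(1 − sin φ) = tan²(45° + 25.5°/2) = 2.512.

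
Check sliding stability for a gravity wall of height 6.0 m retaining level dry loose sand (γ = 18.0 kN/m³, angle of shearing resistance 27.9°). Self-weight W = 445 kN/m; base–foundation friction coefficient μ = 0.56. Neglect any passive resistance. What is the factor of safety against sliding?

K_a = tan²(45° − 27.9°/2) = 0.3625.
P_a = ½K_aγH² = 0.5×0.3625×18.0×6.0² = 117.4 kN/m, acting at H/3 = 2.000 m above the base.
FS_sliding = μW / P_a = 0.56×445 / 117.4 = 2.122.

2.12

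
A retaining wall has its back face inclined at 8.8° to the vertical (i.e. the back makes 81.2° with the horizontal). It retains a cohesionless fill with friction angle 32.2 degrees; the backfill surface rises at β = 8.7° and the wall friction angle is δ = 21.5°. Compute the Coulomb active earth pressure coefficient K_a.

K_a = sin²(α+φ) / [sin²α · sin(α−δ) · (1 + √{sin(φ+δ)sin(φ−β) / (sin(α−δ)sin(α+β))})²].
With α = 81.2°, φ = 32.2°, δ = 21.5°, β = 8.7°: K_a = 0.3853.

0.385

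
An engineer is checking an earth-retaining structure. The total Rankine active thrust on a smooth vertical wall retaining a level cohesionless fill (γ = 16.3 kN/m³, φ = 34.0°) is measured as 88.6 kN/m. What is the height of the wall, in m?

K_a = 0.2827. P_a = ½ K_a γ H² ⇒ H = √(2P_a/(K_a γ)).
H = √(2×88.6/(0.2827×16.3)) = 6.201 m.

6.20 m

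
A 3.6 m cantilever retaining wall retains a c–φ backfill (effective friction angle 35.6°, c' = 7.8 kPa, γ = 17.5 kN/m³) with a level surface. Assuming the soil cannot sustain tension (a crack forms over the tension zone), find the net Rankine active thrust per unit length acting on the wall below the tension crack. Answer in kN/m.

8.04 kN/m

K_a = 0.2641; √K_a = 0.5139.
Tension-crack depth z_c = 2c/(γ√K_a) = 2×7.8/(17.5×0.5139) = 1.735 m.
σ_a at base = K_a γ H − 2c√K_a = 0.2641×17.5×3.6 − 2×7.8×0.5139 = 8.623 kPa.
P_a = ½ × 8.623 × (H − z_c) = 0.5×8.623×1.865 = 8.043 kN/m.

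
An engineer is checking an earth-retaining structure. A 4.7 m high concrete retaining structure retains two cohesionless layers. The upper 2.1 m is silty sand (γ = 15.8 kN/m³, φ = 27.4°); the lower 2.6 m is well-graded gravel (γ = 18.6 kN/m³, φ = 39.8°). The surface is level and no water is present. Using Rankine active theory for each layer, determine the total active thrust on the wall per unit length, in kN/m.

K_a1 = tan²(45°−27.4°/2) = 0.3697; K_a2 = tan²(45°−39.8°/2) = 0.2194.
Layer 1: σ at base = K_a1 γ₁ h₁ = 12.27 kPa; P₁ = ½×12.27×2.1 = 12.88.
Layer 2: σ_v at top = γ₁h₁ = 33.18; σ_h top = K_a2×33.18 = 7.281; σ_h base = K_a2×(33.18+18.6×2.6) = 17.89.
P₂ = ½(7.281+17.89)×2.6 = 32.73. Total P_a = 12.88+32.73 = 45.60 kN/m.

45.6 kN/m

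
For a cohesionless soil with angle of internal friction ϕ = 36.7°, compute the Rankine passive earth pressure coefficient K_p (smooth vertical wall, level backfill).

K_p = (1 + sin φ)/(1 − sin φ) = tan²(45° + 36.7°/2) = 3.970.

3.97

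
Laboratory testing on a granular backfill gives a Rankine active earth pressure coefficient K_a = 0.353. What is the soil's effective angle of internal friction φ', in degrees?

28.6°

K_a = tan²(45° − φ/2) ⇒ 45° − φ/2 = arctan(√0.353) = 30.72°.
φ = 2(45° − 30.72°) = 28.57°.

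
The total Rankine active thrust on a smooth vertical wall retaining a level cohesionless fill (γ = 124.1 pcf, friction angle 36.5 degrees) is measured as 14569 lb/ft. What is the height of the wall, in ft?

K_a = 0.2541. P_a = ½ K_a γ H² ⇒ H = √(2P_a/(K_a γ)).
H = √(2×14569/(0.2541×124.1)) = 30.40 ft.

30.4 ft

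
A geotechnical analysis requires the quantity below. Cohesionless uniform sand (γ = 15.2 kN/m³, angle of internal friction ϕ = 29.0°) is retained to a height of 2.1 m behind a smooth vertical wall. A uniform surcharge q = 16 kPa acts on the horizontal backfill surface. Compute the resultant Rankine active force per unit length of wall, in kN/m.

K_a = tan²(45° − φ/2) = 0.3470.
Soil triangle: ½ K_a γ H² = 0.5×0.3470×15.2×2.1² = 11.63 kN/m.
Surcharge rectangle: K_a q H = 0.3470×16×2.1 = 11.66 kN/m.
Total = 11.63 + 11.66 = 23.29 kN/m.

23.3 kN/m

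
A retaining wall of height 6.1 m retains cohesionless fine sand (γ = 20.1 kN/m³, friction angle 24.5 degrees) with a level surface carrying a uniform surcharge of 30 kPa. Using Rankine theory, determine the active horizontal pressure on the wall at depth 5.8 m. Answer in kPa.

60.6 kPa

K_a = (1 − sin φ)/(1 + sin φ) = 0.4137.
σ_v = γz + q = 20.1 × 5.8 + 30 = 146.6 kPa.
σ_h = K_a σ_v = 0.4137 × 146.6 = 60.65 kPa.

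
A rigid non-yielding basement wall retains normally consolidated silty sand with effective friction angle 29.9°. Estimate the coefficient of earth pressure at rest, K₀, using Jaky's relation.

0.502

K₀ = 1 − sin φ' = 1 − sin 29.9° = 0.5015.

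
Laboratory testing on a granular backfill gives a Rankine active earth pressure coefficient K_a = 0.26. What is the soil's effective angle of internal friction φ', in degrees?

36.0°

K_a = tan²(45° − φ/2) ⇒ 45° − φ/2 = arctan(√0.26) = 27.02°.
φ = 2(45° − 27.02°) = 35.97°.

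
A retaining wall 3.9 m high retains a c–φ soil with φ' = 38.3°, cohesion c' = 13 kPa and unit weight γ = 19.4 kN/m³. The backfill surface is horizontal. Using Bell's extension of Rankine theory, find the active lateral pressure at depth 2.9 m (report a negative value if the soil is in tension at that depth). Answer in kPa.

K_a = (1 − sin φ)/(1 + sin φ) = 0.2347.
σ_a = K_a γ z − 2c√K_a = 0.2347×19.4×2.9 − 2×13×0.4845 = 0.6094 kPa.

0.609 kPa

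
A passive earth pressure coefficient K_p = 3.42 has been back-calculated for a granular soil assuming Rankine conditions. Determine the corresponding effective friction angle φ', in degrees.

K_p = (1+sin φ)/(1−sin φ) ⇒ sin φ = (K_p − 1)/(K_p + 1) = 0.5475.
φ = arcsin(0.5475) = 33.20°.

33.2°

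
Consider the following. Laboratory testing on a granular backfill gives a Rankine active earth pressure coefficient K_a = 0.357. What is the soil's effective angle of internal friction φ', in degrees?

28.3°

K_a = tan²(45° − φ/2) ⇒ 45° − φ/2 = arctan(√0.357) = 30.86°.
φ = 2(45° − 30.86°) = 28.28°.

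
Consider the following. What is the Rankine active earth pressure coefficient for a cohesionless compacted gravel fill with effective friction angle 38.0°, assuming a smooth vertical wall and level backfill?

0.238

K_a = (1 − sin φ)/(1 + sin φ) = (1 − sin 38.0°)/(1 + sin 38.0°) = 0.2379.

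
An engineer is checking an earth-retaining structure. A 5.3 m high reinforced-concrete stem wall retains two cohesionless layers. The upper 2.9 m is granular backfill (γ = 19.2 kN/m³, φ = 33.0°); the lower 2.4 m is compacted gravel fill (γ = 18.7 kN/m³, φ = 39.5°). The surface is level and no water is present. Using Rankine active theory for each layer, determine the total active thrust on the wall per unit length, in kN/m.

65.5 kN/m

K_a1 = tan²(45°−33.0°/2) = 0.2948; K_a2 = tan²(45°−39.5°/2) = 0.2224.
Layer 1: σ at base = K_a1 γ₁ h₁ = 16.41 kPa; P₁ = ½×16.41×2.9 = 23.80.
Layer 2: σ_v at top = γ₁h₁ = 55.68; σ_h top = K_a2×55.68 = 12.39; σ_h base = K_a2×(55.68+18.7×2.4) = 22.37.
P₂ = ½(12.39+22.37)×2.4 = 41.70. Total P_a = 23.80+41.70 = 65.51 kN/m.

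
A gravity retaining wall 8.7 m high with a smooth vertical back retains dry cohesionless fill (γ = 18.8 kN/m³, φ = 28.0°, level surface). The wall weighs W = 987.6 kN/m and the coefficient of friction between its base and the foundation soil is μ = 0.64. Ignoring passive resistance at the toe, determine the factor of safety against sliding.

2.46

K_a = tan²(45° − 28.0°/2) = 0.3610.
P_a = ½K_aγH² = 0.5×0.3610×18.8×8.7² = 256.9 kN/m, acting at H/3 = 2.900 m above the base.
FS_sliding = μW / P_a = 0.64×987.6 / 256.9 = 2.461.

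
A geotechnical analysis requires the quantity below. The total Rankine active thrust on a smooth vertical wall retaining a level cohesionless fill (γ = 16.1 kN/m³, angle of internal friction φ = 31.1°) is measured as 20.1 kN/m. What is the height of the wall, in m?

K_a = 0.3188. P_a = ½ K_a γ H² ⇒ H = √(2P_a/(K_a γ)).
H = √(2×20.1/(0.3188×16.1)) = 2.799 m.

2.80 m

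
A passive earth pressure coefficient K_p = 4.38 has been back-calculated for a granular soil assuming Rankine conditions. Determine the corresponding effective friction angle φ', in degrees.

38.9°

K_p = (1+sin φ)/(1−sin φ) ⇒ sin φ = (K_p − 1)/(K_p + 1) = 0.6283.
φ = arcsin(0.6283) = 38.92°.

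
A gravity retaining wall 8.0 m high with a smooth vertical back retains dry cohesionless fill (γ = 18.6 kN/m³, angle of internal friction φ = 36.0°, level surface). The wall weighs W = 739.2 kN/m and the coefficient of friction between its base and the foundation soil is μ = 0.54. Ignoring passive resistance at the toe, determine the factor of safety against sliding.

K_a = tan²(45° − 36.0°/2) = 0.2596.
P_a = ½K_aγH² = 0.5×0.2596×18.6×8.0² = 154.5 kN/m, acting at H/3 = 2.667 m above the base.
FS_sliding = μW / P_a = 0.54×739.2 / 154.5 = 2.583.

2.58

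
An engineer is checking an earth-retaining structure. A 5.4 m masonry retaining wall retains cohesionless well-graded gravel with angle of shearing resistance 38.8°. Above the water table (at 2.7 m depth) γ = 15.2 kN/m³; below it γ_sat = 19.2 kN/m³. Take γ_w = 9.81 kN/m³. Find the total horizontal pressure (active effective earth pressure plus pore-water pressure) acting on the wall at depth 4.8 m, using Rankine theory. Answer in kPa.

34.5 kPa

K_a = (1 − sin φ)/(1 + sin φ) = 0.2296.
γ' = 19.2 − 9.81 = 9.390 kN/m³.
Effective vertical stress at 4.8 m: σ'_v = 15.2×2.7 + 9.390×2.10 = 60.76 kPa.
σ'_h = K_a σ'_v = 0.2296 × 60.76 = 13.95 kPa; u = γ_w × 2.10 = 20.60 kPa.
Total σ_h = 13.95 + 20.60 = 34.55 kPa.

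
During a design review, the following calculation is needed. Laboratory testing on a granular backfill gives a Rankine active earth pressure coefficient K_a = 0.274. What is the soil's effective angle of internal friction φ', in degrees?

K_a = tan²(45° − φ/2) ⇒ 45° − φ/2 = arctan(√0.274) = 27.63°.
φ = 2(45° − 27.63°) = 34.74°.

34.7°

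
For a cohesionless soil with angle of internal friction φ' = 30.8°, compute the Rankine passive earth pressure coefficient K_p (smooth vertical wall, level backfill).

3.10

K_p = (1 + sin φ)/(1 − sin φ) = tan²(45° + 30.8°/2) = 3.099.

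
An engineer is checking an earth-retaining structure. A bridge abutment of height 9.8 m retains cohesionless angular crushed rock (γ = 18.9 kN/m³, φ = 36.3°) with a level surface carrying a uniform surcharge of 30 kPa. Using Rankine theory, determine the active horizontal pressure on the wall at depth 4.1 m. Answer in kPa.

27.5 kPa

K_a = (1 − sin φ)/(1 + sin φ) = 0.2563.
σ_v = γz + q = 18.9 × 4.1 + 30 = 107.5 kPa.
σ_h = K_a σ_v = 0.2563 × 107.5 = 27.55 kPa.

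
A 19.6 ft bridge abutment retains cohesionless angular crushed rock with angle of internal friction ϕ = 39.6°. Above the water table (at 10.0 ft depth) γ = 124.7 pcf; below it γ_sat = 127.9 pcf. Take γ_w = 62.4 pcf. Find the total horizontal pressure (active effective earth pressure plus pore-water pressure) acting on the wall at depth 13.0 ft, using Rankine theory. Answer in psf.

K_a = (1 − sin φ)/(1 + sin φ) = 0.2214.
γ' = 127.9 − 62.4 = 65.50 pcf.
Effective vertical stress at 13.0 ft: σ'_v = 124.7×10.0 + 65.50×3.00 = 1444 psf.
σ'_h = K_a σ'_v = 0.2214 × 1444 = 319.6 psf; u = γ_w × 3.00 = 187.2 psf.
Total σ_h = 319.6 + 187.2 = 506.8 psf.

507 psf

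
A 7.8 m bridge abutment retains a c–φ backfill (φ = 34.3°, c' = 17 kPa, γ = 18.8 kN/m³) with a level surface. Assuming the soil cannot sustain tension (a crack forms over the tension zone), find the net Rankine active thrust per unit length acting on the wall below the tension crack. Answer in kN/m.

50.3 kN/m

K_a = 0.2792; √K_a = 0.5284.
Tension-crack depth z_c = 2c/(γ√K_a) = 2×17/(18.8×0.5284) = 3.423 m.
σ_a at base = K_a γ H − 2c√K_a = 0.2792×18.8×7.8 − 2×17×0.5284 = 22.97 kPa.
P_a = ½ × 22.97 × (H − z_c) = 0.5×22.97×4.377 = 50.28 kN/m.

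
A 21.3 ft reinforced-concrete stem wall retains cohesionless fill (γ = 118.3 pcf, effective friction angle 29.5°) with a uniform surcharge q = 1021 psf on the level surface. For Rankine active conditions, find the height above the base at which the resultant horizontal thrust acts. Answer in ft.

K_a = 0.3401.
Triangular part P₁ = ½K_aγH² = 9127 at H/3 = 7.100 ft; rectangular part P₂ = K_a q H = 7396 at H/2 = 10.65 ft.
ȳ = (P₁·7.100 + P₂·10.65)/(P₁+P₂) = 8.689 ft.

8.69 ft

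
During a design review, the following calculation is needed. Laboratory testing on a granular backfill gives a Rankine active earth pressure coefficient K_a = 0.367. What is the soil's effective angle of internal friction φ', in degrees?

27.6°

K_a = tan²(45° − φ/2) ⇒ 45° − φ/2 = arctan(√0.367) = 31.21°.
φ = 2(45° − 31.21°) = 27.58°.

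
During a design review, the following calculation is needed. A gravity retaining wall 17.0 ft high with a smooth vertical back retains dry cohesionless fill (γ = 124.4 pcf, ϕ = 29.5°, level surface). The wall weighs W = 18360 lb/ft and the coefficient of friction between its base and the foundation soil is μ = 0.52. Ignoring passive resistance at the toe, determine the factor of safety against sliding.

K_a = tan²(45° − 29.5°/2) = 0.3401.
P_a = ½K_aγH² = 0.5×0.3401×124.4×17.0² = 6114 lb/ft, acting at H/3 = 5.667 ft above the base.
FS_sliding = μW / P_a = 0.52×18360 / 6114 = 1.562.

1.56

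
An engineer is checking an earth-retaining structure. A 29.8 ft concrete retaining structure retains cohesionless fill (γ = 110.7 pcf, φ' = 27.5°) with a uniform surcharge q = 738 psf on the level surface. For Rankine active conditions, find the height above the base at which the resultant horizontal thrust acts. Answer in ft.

11.5 ft

K_a = 0.3682.
Triangular part P₁ = ½K_aγH² = 18100 at H/3 = 9.933 ft; rectangular part P₂ = K_a q H = 8098 at H/2 = 14.90 ft.
ȳ = (P₁·9.933 + P₂·14.90)/(P₁+P₂) = 11.47 ft.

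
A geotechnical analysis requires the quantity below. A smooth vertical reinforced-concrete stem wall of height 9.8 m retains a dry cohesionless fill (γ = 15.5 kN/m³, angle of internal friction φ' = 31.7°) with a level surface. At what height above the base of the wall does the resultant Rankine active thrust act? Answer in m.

3.27 m

K_a = 0.3111.
The pressure distribution is triangular, so the resultant acts at H/3 above the base = 9.8/3 = 3.267 m.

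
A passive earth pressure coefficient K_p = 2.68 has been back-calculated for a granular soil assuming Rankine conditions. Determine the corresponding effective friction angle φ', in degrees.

K_p = (1+sin φ)/(1−sin φ) ⇒ sin φ = (K_p − 1)/(K_p + 1) = 0.4565.
φ = arcsin(0.4565) = 27.16°.

27.2°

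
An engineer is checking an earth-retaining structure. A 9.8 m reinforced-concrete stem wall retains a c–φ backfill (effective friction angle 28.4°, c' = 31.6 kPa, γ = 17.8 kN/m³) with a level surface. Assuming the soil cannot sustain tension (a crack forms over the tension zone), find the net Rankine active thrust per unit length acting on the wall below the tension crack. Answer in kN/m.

46.7 kN/m

K_a = 0.3554; √K_a = 0.5961.
Tension-crack depth z_c = 2c/(γ√K_a) = 2×31.6/(17.8×0.5961) = 5.956 m.
σ_a at base = K_a γ H − 2c√K_a = 0.3554×17.8×9.8 − 2×31.6×0.5961 = 24.31 kPa.
P_a = ½ × 24.31 × (H − z_c) = 0.5×24.31×3.844 = 46.73 kN/m.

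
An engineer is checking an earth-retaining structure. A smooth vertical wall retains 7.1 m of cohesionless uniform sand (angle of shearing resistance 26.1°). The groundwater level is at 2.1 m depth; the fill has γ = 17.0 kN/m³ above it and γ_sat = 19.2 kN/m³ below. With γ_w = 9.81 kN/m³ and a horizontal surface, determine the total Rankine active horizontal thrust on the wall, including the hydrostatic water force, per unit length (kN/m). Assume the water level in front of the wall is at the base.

K_a = tan²(45° − φ/2) = 0.3889.
γ' = 19.2 − 9.81 = 9.390 kN/m³. Depth below WT = 5.0 m.
σ'_h at WT = K_a γ d_w = 13.89 kPa; at base = 13.89 + K_a γ' × 5.0 = 32.15 kPa.
P₁ (0–2.1 m) = ½×13.89×2.1 = 14.58. P₂ (2.1–7.1 m) = ½(13.89+32.15)×5.0 = 115.1.
P_w = ½ γ_w h₂² = 0.5×9.81×5.0² = 122.6. Total = 14.58+115.1+122.6 = 252.3 kN/m.

252 kN/m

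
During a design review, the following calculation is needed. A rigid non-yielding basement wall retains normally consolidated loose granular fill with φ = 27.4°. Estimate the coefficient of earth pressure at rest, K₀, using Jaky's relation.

0.540

K₀ = 1 − sin φ' = 1 − sin 27.4° = 0.5398.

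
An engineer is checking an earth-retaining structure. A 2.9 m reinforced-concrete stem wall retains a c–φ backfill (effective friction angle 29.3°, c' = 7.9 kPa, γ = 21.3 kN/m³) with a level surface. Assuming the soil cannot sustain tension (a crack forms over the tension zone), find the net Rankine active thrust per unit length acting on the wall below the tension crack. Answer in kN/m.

9.74 kN/m

K_a = 0.3428; √K_a = 0.5855.
Tension-crack depth z_c = 2c/(γ√K_a) = 2×7.9/(21.3×0.5855) = 1.267 m.
σ_a at base = K_a γ H − 2c√K_a = 0.3428×21.3×2.9 − 2×7.9×0.5855 = 11.93 kPa.
P_a = ½ × 11.93 × (H − z_c) = 0.5×11.93×1.633 = 9.738 kN/m.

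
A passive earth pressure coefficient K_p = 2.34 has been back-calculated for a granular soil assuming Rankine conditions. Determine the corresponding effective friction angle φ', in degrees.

K_p = (1+sin φ)/(1−sin φ) ⇒ sin φ = (K_p − 1)/(K_p + 1) = 0.4012.
φ = arcsin(0.4012) = 23.65°.

23.7°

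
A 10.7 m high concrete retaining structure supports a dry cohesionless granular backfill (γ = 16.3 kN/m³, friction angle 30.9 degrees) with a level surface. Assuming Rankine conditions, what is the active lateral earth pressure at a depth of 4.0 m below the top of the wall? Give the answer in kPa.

K_a = (1 − sin φ)/(1 + sin φ) = 0.3214.
σ_h = K_a γ z = 0.3214 × 16.3 × 4.0 = 20.96 kPa.

21.0 kPa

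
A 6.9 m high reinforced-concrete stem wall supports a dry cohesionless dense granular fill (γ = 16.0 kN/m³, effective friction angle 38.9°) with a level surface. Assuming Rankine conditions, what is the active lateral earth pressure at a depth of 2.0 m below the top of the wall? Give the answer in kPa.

K_a = (1 − sin φ)/(1 + sin φ) = 0.2285.
σ_h = K_a γ z = 0.2285 × 16.0 × 2.0 = 7.313 kPa.

7.31 kPa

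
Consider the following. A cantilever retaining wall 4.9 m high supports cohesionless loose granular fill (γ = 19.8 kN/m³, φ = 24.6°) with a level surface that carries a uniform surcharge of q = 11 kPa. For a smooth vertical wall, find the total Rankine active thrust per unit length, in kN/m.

K_a = tan²(45° − φ/2) = 0.4121.
Soil triangle: ½ K_a γ H² = 0.5×0.4121×19.8×4.9² = 97.97 kN/m.
Surcharge rectangle: K_a q H = 0.4121×11×4.9 = 22.21 kN/m.
Total = 97.97 + 22.21 = 120.2 kN/m.

120 kN/m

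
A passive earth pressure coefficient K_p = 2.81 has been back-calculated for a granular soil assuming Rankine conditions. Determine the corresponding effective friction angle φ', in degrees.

K_p = (1+sin φ)/(1−sin φ) ⇒ sin φ = (K_p − 1)/(K_p + 1) = 0.4751.
φ = arcsin(0.4751) = 28.36°.

28.4°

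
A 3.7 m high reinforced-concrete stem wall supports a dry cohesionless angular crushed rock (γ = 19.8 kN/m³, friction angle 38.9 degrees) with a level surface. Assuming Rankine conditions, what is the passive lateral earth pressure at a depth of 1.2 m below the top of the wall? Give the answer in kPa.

104 kPa

K_p = (1 + sin φ)/(1 − sin φ) = 4.376.
σ_h = K_p γ z = 4.376 × 19.8 × 1.2 = 104.0 kPa.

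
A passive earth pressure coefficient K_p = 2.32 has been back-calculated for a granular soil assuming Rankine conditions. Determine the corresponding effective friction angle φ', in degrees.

K_p = (1+sin φ)/(1−sin φ) ⇒ sin φ = (K_p − 1)/(K_p + 1) = 0.3976.
φ = arcsin(0.3976) = 23.43°.

23.4°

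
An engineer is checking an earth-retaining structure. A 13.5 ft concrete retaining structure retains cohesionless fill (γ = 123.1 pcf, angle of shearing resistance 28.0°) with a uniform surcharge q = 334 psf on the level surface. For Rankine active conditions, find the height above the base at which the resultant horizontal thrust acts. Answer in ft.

5.15 ft

K_a = 0.3610.
Triangular part P₁ = ½K_aγH² = 4050 at H/3 = 4.500 ft; rectangular part P₂ = K_a q H = 1628 at H/2 = 6.750 ft.
ȳ = (P₁·4.500 + P₂·6.750)/(P₁+P₂) = 5.145 ft.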